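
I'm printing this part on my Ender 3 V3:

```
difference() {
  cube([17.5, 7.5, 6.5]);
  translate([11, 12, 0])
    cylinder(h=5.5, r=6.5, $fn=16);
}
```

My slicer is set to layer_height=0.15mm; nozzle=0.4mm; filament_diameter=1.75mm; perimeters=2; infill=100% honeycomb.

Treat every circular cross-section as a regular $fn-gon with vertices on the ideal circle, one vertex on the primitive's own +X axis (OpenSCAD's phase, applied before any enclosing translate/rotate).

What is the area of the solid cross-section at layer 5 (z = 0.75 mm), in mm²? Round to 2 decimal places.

At z = 0.75 mm: the 17.5×7.5 cube contributes its full rectangle (area 131.25 mm²); the r=6.5 cylinder at (11, 12) contributes a regular 16-gon of circumradius 6.5 (area = (16/2)·6.500²·sin(360°/16) = 129.35 mm²); Taking the first minus the rest: starting from the 17.5×7.5 cube (131.25 mm²), the r=6.5 cylinder at (11, 12) partially overlaps it — only the 12.10 mm² overlap (of its 129.35 mm²) is removed, clipping the outline — area = 119.15 mm². Overall, the cross-section is a single solid region. Net area = 119.15 mm².

119.15 mm²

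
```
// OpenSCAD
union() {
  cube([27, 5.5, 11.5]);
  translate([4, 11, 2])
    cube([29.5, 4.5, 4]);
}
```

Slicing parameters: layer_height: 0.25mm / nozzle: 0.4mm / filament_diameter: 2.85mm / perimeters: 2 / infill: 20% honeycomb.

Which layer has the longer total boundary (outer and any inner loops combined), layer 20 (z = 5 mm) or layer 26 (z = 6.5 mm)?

layer 20 (z = 5 mm)

Layer 20 (z = 5): the cube (footprint 27×5.5) is included at this height (perimeter 65.00 mm); the cube at (4, 11) (footprint 29.5×4.5) is included at this height (perimeter 68.00 mm); Merging all regions: the 2 present regions are separate (no shared area or edge), so areas and boundary lengths simply add and each stays a separate island — boundary = 133.00 mm. So its perimeter = 133.00 mm. Layer 26 (z = 6.5): the cube (footprint 27×5.5) is included at this height (perimeter 65.00 mm); the cube at (4, 11) does not reach this height (z outside [2, 6]); Merging all regions: only the 27×5.5 cube is present, so the union is just that shape — boundary = 65.00 mm. So its perimeter = 65.00 mm. Layer 20 is larger (133.00 vs 65.00 mm).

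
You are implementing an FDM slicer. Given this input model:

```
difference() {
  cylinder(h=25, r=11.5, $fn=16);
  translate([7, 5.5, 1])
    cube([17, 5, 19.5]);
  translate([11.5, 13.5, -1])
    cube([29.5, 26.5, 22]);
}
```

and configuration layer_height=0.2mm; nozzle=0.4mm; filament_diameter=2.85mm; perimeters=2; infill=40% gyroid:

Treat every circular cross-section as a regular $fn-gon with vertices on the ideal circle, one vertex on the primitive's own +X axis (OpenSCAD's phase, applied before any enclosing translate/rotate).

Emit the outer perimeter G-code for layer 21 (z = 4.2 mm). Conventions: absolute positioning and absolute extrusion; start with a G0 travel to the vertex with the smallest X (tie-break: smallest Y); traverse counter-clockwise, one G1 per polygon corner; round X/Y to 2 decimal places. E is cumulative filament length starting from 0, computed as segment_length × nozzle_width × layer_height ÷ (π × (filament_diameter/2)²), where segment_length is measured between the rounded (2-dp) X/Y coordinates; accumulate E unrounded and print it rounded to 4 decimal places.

At z = 4.2 mm: the r=11.5 cylinder gives a regular 16-gon of circumradius 11.5 (constant along its height); the cube at (7, 5.5) (footprint 17×5) is included at this height; the 29.5×26.5 cube at (11.5, 13.5) contributes its full rectangle; Taking the first minus the rest: starting from the r=11.5 cylinder, the 17×5 cube at (7, 5.5) partially overlaps it — only the 5.72 mm² overlap (of its 85.00 mm²) is removed, clipping the outline; the 29.5×26.5 cube at (11.5, 13.5) misses the remaining region (no effect) — 1 connected region. The outline is a single polygon with 18 vertices. Extrusion per mm of travel: 0.4 × 0.2 / (π × 1.425²) = 0.012540. Accumulating E over each segment gives final E = 0.9221.

G0 X-11.50 Y0.00 Z4.20
G1 X-10.62 Y-4.40 E0.0563
G1 X-8.13 Y-8.13 E0.1125
G1 X-4.40 Y-10.62 E0.1688
G1 X0.00 Y-11.50 E0.2250
G1 X4.40 Y-10.62 E0.2813
G1 X8.13 Y-8.13 E0.3375
G1 X10.62 Y-4.40 E0.3938
G1 X11.50 Y0.00 E0.4500
G1 X10.62 Y4.40 E0.5063
G1 X9.89 Y5.50 E0.5229
G1 X7.00 Y5.50 E0.5591
G1 X7.00 Y8.89 E0.6016
G1 X4.40 Y10.62 E0.6408
G1 X0.00 Y11.50 E0.6971
G1 X-4.40 Y10.62 E0.7533
G1 X-8.13 Y8.13 E0.8096
G1 X-10.62 Y4.40 E0.8658
G1 X-11.50 Y0.00 E0.9221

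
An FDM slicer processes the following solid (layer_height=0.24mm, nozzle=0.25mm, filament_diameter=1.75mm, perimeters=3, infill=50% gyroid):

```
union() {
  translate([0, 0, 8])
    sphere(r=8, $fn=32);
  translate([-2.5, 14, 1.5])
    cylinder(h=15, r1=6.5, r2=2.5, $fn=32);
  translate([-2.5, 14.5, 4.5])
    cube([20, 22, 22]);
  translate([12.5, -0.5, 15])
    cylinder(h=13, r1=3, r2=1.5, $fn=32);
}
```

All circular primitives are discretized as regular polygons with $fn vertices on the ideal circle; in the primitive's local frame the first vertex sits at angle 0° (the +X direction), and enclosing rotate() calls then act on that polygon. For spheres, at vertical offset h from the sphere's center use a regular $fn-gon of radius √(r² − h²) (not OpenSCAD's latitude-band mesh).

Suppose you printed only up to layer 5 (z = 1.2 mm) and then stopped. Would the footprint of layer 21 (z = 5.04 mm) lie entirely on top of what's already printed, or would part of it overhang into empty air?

Compare the two slices. At z = 1.2: the sphere: section is a regular 32-gon, circumradius = √(r²−h²) = √(8²−6.8²) = 4.214 (area = (32/2)·4.214²·sin(360°/32) = 55.44 mm²); the cone at (-2.5, 14) is absent (z outside [1.5, 16.5]); the cube at (-2.5, 14.5) is not intersected at this z (z outside [4.5, 26.5]); the cone at (12.5, -0.5) is absent (z outside [15, 28]); Combining (union): only the r=8 sphere is present, so the union is just that shape — area = 55.44 mm². At z = 5.04: the sphere: section is a regular 32-gon, circumradius = √(r²−h²) = √(8²−2.96²) = 7.432 (area = (32/2)·7.432²·sin(360°/32) = 172.42 mm²); the cone at (-2.5, 14): at t=0.236 of its height the radius interpolates to r₁+(r₂−r₁)t = 5.556, giving a regular 32-gon of that circumradius (area = (32/2)·5.556²·sin(360°/32) = 96.36 mm²); the 20×22 cube at (-2.5, 14.5) contributes its full rectangle (area 440.00 mm²); the cone at (12.5, -0.5) does not reach this height (z outside [15, 28]); Combining (union): the regions partially overlap — summed areas 708.78 mm² minus the doubly-counted overlap 21.32 mm² gives 687.46 mm² — area = 687.46 mm². Checking containment: at z = 5.04 the cross-section extends beyond the z = 1.2 cross-section by about 632.02 mm².

part overhangs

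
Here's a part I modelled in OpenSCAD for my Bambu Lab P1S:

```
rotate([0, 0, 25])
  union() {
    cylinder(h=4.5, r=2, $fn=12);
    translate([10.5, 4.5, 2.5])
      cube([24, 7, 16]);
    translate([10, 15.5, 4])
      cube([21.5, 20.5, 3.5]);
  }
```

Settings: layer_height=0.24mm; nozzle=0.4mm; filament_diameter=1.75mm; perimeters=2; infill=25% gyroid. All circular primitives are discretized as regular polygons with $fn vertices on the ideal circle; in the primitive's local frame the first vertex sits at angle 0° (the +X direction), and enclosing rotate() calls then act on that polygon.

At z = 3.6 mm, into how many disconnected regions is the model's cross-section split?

At z = 3.6 mm: the r=2 cylinder gives a regular 12-gon of circumradius 2 (constant along its height); the 24×7 cube at (10.5, 4.5) contributes its full rectangle; the cube at (10, 15.5) is not intersected at this z (z outside [4, 7.5]); Combining (union): the 2 present regions are separate (no shared area or edge), so areas and boundary lengths simply add and each stays a separate island — 2 connected regions; (rotated 25° about Z; rotation is an isometry so areas/perimeters/island counts are preserved). The result has 2 disconnected regions.

2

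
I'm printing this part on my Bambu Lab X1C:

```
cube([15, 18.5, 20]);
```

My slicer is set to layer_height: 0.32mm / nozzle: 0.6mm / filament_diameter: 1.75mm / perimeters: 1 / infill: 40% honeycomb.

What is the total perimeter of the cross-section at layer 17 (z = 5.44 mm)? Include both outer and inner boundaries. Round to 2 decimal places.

At z = 5.44 mm: the 15×18.5 cube contributes its full rectangle (perimeter 67.00 mm). Overall, the cross-section is a single solid region. Total boundary length (outer) = 67.00 mm.

67.00 mm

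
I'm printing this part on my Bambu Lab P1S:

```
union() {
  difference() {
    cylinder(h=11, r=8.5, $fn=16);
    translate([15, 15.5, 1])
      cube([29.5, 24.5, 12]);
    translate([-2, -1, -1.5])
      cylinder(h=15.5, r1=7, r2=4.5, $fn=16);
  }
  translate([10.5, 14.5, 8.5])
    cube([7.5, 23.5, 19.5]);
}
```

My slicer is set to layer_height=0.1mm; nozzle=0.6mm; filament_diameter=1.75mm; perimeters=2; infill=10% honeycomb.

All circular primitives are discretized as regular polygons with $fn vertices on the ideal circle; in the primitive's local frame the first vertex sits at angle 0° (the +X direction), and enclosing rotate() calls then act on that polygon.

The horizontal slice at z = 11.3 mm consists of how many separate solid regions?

1

At z = 11.3 mm: the cylinder does not reach this height (z outside [0, 11]); the cube at (15, 15.5) (footprint 29.5×24.5) is included at this height; the cone at (-2, -1) (r1=7→r2=4.5) has section circumradius 4.935 here — a regular 16-gon; Subtracting the remaining from the first: the first operand is absent here, so nothing remains; the cube at (10.5, 14.5) (footprint 7.5×23.5) is included at this height; Combining (union): only the 7.5×23.5 cube at (10.5, 14.5) is present, so the union is just that shape — 1 connected region. The result has 1 disconnected region.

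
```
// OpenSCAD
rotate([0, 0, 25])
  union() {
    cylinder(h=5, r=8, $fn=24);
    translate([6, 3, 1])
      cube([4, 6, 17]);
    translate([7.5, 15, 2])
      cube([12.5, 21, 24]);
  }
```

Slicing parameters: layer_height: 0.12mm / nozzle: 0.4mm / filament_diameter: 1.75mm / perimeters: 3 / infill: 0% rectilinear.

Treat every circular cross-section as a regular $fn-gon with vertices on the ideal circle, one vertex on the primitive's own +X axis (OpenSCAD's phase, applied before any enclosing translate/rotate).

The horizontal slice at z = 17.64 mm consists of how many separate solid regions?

At z = 17.64 mm: the cylinder is not intersected at this z (z outside [0, 5]); the cube at (6, 3) is present — its section is the full 4×6 rectangle; the 12.5×21 cube at (7.5, 15) contributes its full rectangle; Combining (union): the 2 present regions are separate (no shared area or edge), so areas and boundary lengths simply add and each stays a separate island — 2 connected regions; (whole slice rotated 25° about Z — lengths, areas and connectivity unchanged). The result has 2 disconnected regions.

2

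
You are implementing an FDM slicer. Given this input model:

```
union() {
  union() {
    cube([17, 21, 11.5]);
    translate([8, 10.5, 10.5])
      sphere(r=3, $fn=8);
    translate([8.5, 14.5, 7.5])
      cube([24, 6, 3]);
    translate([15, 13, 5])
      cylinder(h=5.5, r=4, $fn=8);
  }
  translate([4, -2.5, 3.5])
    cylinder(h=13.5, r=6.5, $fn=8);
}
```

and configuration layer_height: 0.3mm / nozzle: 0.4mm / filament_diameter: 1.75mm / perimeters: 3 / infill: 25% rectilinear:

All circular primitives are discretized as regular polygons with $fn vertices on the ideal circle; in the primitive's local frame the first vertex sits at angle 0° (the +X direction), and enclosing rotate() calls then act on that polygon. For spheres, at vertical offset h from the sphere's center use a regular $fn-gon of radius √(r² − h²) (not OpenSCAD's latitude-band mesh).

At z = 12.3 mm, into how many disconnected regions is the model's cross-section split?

2

At z = 12.3 mm: the cube is not intersected at this z (z outside [0, 11.5]); the sphere at (8, 10.5): section is a regular 8-gon, circumradius = √(r²−h²) = √(3²−1.8²) = 2.400; the cube at (8.5, 14.5) is absent (z outside [7.5, 10.5]); the cylinder at (15, 13) is not intersected at this z (z outside [5, 10.5]); Merging all regions: only the r=3 sphere at (8, 10.5) is present, so the union is just that shape — 1 connected region; the r=6.5 cylinder at (4, -2.5) contributes a regular 8-gon of circumradius 6.5; Taking the union: the 2 present regions are separate (no shared area or edge), so areas and boundary lengths simply add and each stays a separate island — 2 connected regions. The result has 2 disconnected regions.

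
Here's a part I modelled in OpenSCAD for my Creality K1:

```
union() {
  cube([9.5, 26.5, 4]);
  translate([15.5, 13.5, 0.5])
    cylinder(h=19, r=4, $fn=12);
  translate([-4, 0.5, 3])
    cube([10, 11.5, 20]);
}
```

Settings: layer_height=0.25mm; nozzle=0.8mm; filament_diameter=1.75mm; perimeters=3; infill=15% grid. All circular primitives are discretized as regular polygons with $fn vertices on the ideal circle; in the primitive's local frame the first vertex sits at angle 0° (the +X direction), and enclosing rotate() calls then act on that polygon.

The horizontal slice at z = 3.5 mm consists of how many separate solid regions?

At z = 3.5 mm: the cube is present — its section is the full 9.5×26.5 rectangle; the cylinder at (15.5, 13.5): section is a regular 12-gon, circumradius r=4; the cube at (-4, 0.5) (footprint 10×11.5) is included at this height; Merging all regions: the regions partially overlap (shared area 69.00 mm²), so overlapping operands fuse into one piece — 2 connected regions. The result has 2 disconnected regions.

2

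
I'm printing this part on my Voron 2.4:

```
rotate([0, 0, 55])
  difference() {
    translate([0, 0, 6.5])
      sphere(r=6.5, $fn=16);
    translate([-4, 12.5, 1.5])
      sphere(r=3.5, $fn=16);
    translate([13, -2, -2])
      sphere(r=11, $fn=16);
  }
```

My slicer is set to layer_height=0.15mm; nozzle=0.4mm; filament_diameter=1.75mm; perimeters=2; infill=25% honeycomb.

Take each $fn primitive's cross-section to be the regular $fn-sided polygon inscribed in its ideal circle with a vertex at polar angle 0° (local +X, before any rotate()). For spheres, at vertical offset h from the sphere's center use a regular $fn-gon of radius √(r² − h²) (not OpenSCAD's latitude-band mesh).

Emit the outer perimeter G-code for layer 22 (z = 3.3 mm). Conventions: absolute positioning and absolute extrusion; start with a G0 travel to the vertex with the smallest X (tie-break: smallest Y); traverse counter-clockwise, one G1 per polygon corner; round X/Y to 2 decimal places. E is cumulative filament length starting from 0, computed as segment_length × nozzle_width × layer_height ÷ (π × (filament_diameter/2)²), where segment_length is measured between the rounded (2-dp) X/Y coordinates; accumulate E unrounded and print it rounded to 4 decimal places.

G0 X-5.57 Y-0.98 Z3.30
G1 X-4.77 Y-3.04 E0.0551
G1 X-3.25 Y-4.63 E0.1100
G1 X-1.22 Y-5.52 E0.1653
G1 X0.98 Y-5.57 E0.2202
G1 X3.04 Y-4.77 E0.2753
G1 X4.63 Y-3.25 E0.3302
G1 X5.52 Y-1.22 E0.3855
G1 X5.57 Y0.73 E0.4341
G1 X3.57 Y1.61 E0.4886
G1 X0.97 Y4.32 E0.5823
G1 X0.49 Y5.54 E0.6150
G1 X-0.98 Y5.57 E0.6517
G1 X-3.04 Y4.77 E0.7068
G1 X-4.63 Y3.25 E0.7617
G1 X-5.52 Y1.22 E0.8170
G1 X-5.57 Y-0.98 E0.8719

At z = 3.3 mm: the r=6.5 sphere slices to a regular 16-gon of circumradius 5.658 (√(r²−h²) with h=3.2 from center); the r=3.5 sphere at (-4, 12.5) contributes a regular 16-gon of circumradius √(3.5²−1.8²) = 3.002; the r=11 sphere at (13, -2) contributes a regular 16-gon of circumradius √(11²−5.3²) = 9.639; Taking the first minus the rest: starting from the r=6.5 sphere, the r=3.5 sphere at (-4, 12.5) misses the remaining region (no effect); the r=11 sphere at (13, -2) partially overlaps it — only the 9.40 mm² overlap (of its 284.44 mm²) is removed, clipping the outline — 1 connected region; (rotated 55° about Z; rotation is an isometry so areas/perimeters/island counts are preserved). The outline is a single polygon with 16 vertices. Extrusion per mm of travel: 0.4 × 0.15 / (π × 0.875²) = 0.024945. Accumulating E over each segment gives final E = 0.8719.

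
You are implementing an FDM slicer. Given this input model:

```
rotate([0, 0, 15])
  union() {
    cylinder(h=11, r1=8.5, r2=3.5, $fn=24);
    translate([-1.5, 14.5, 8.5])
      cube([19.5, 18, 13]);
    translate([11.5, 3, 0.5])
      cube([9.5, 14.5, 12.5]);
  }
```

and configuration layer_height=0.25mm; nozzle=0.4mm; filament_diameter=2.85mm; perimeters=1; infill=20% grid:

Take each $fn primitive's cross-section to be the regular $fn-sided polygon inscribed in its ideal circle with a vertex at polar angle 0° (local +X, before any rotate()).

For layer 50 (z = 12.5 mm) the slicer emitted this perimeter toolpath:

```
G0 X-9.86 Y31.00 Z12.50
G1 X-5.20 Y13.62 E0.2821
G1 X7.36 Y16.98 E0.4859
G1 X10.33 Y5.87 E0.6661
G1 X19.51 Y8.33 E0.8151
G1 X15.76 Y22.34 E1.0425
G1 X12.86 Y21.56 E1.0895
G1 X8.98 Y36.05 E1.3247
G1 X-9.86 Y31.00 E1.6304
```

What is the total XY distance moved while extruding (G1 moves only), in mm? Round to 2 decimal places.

104.01 mm

Sum the Euclidean lengths of each G1 segment: total = 104.01 mm.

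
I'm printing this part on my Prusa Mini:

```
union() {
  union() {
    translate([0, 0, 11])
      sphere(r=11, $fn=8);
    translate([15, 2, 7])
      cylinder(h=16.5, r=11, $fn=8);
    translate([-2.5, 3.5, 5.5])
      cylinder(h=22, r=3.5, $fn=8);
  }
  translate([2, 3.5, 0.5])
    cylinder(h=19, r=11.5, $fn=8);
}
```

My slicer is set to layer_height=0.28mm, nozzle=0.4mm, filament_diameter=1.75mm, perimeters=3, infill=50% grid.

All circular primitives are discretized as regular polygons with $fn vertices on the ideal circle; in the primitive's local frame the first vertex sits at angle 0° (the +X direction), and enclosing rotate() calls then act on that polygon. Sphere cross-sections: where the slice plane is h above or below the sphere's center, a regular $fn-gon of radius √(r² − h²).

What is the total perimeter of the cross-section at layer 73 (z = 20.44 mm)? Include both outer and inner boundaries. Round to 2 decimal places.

96.77 mm

At z = 20.44 mm: the r=11 sphere slices to a regular 8-gon of circumradius 5.647 (√(r²−h²) with h=9.44 from center) (perimeter = 2·8·5.647·sin(180°/8) = 34.58 mm); the r=11 cylinder at (15, 2) gives a regular 8-gon of circumradius 11 (constant along its height) (perimeter = 2·8·11.000·sin(180°/8) = 67.35 mm); the r=3.5 cylinder at (-2.5, 3.5) gives a regular 8-gon of circumradius 3.5 (constant along its height) (perimeter = 2·8·3.500·sin(180°/8) = 21.43 mm); Merging all regions: the regions partially overlap (shared area 24.32 mm²), so the edge portions inside another operand are dropped and the merged outline is re-measured after clipping — boundary = 96.77 mm; the cylinder at (2, 3.5) is not intersected at this z (z outside [0.5, 19.5]); Merging all regions: only that combined region is present, so the union is just that shape — boundary = 96.77 mm. Overall, the cross-section is a single solid region. Total boundary length (outer) = 96.77 mm.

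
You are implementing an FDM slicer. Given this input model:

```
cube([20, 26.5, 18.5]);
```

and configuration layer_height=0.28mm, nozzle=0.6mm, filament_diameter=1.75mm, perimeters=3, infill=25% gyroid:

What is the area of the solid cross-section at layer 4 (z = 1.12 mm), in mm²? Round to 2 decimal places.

At z = 1.12 mm: the cube (footprint 20×26.5) is included at this height (area 530.00 mm²). Overall, the cross-section is a single solid region. Net area = 530.00 mm².

530.00 mm²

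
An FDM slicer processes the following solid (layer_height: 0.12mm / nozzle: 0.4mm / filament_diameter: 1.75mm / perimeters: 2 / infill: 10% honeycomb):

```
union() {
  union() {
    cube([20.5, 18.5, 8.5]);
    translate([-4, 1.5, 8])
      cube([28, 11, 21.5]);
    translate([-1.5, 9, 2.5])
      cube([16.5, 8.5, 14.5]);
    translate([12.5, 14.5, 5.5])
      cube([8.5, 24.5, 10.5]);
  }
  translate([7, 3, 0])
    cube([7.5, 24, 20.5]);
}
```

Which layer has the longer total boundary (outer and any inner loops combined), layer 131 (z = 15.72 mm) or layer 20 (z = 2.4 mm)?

Layer 131 (z = 15.72): the cube is absent (z outside [0, 8.5]); the 28×11 cube at (-4, 1.5) contributes its full rectangle (perimeter 78.00 mm); the cube at (-1.5, 9) is present — its section is the full 16.5×8.5 rectangle (perimeter 50.00 mm); the 8.5×24.5 cube at (12.5, 14.5) contributes its full rectangle (perimeter 66.00 mm); Taking the union: the regions partially overlap (shared area 65.25 mm²), so the edge portions inside another operand are dropped and the merged outline is re-measured after clipping — boundary = 143.00 mm; the cube at (7, 3) (footprint 7.5×24) is included at this height (perimeter 63.00 mm); Merging all regions: the regions partially overlap (shared area 127.75 mm²), so the edge portions inside another operand are dropped and the merged outline is re-measured after clipping — boundary = 143.00 mm. So its perimeter = 143.00 mm. Layer 20 (z = 2.4): the cube (footprint 20.5×18.5) is included at this height (perimeter 78.00 mm); the cube at (-4, 1.5) does not reach this height (z outside [8, 29.5]); the cube at (-1.5, 9) is absent (z outside [2.5, 17]); the cube at (12.5, 14.5) is not intersected at this z (z outside [5.5, 16]); Taking the union: only the 20.5×18.5 cube is present, so the union is just that shape — boundary = 78.00 mm; the cube at (7, 3) is present — its section is the full 7.5×24 rectangle (perimeter 63.00 mm); Merging all regions: the regions partially overlap (shared area 116.25 mm²), so the edge portions inside another operand are dropped and the merged outline is re-measured after clipping — boundary = 95.00 mm. So its perimeter = 95.00 mm. Layer 131 is larger (143.00 vs 95.00 mm).

layer 131 (z = 15.72 mm)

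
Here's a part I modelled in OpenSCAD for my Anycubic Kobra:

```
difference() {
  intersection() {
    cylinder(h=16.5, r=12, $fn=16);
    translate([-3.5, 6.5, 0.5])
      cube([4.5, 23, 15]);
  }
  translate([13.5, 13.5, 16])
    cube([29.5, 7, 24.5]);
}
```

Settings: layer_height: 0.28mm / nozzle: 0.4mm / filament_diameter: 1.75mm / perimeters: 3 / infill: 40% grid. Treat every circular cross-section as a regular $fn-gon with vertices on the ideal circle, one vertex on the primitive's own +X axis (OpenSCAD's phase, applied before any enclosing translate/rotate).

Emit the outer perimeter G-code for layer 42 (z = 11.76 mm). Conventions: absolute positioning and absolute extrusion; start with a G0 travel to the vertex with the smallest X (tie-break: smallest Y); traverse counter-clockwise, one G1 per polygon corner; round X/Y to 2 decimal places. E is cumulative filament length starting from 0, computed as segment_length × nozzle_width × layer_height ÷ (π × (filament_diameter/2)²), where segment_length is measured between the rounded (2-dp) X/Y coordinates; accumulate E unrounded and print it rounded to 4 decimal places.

At z = 11.76 mm: the cylinder: section is a regular 16-gon, circumradius r=12; the 4.5×23 cube at (-3.5, 6.5) contributes its full rectangle; Taking the intersection: the 4.5×23 cube at (-3.5, 6.5) partially overlaps the r=12 cylinder; clipping to the common part keeps 23.43 mm² — 1 connected region; the cube at (13.5, 13.5) does not reach this height (z outside [16, 40.5]); After the difference (first − rest): none of the subtracted shapes is present at this height, so the result so far is unchanged — 1 connected region. The outline is a single polygon with 5 vertices. Extrusion per mm of travel: 0.4 × 0.28 / (π × 0.875²) = 0.046564. Accumulating E over each segment gives final E = 0.8935.

G0 X-3.50 Y6.50 Z11.76
G1 X1.00 Y6.50 E0.2095
G1 X1.00 Y11.80 E0.4563
G1 X0.00 Y12.00 E0.5038
G1 X-3.50 Y11.30 E0.6700
G1 X-3.50 Y6.50 E0.8935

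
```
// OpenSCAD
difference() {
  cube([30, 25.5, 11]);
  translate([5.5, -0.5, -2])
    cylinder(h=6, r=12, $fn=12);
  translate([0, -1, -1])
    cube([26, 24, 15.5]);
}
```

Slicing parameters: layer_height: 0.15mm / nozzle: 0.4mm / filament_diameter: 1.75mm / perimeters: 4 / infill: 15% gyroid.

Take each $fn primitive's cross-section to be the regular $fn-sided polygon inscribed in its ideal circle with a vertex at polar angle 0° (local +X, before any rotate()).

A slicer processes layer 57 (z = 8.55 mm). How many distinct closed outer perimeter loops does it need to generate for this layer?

1

At z = 8.55 mm: the cube is present — its section is the full 30×25.5 rectangle; the cylinder at (5.5, -0.5) is not intersected at this z (z outside [-2, 4]); the cube at (0, -1) is present — its section is the full 26×24 rectangle; Subtracting the remaining from the first: starting from the 30×25.5 cube, the 26×24 cube at (0, -1) partially overlaps it — only the 598.00 mm² overlap (of its 624.00 mm²) is removed, clipping the outline — 1 connected region. The result has 1 disconnected region.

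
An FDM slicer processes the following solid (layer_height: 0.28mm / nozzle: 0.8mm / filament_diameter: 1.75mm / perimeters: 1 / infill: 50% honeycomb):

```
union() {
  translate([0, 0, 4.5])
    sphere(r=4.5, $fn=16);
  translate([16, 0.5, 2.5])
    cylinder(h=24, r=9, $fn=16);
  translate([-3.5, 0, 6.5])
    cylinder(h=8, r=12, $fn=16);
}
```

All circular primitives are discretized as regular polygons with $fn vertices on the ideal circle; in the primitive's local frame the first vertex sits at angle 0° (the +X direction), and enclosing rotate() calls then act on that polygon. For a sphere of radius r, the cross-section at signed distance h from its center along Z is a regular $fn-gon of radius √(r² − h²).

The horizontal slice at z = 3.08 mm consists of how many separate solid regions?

At z = 3.08 mm: the sphere: section is a regular 16-gon, circumradius = √(r²−h²) = √(4.5²−1.42²) = 4.270; the cylinder at (16, 0.5): section is a regular 16-gon, circumradius r=9; the cylinder at (-3.5, 0) is not intersected at this z (z outside [6.5, 14.5]); Taking the union: the 2 present regions are separate (no shared area or edge), so areas and boundary lengths simply add and each stays a separate island — 2 connected regions. The result has 2 disconnected regions.

2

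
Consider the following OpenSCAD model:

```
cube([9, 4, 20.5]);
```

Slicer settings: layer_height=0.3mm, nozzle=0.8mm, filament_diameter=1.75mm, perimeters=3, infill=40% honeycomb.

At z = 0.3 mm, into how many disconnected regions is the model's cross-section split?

At z = 0.3 mm: the 9×4 cube contributes its full rectangle. The result has 1 disconnected region.

1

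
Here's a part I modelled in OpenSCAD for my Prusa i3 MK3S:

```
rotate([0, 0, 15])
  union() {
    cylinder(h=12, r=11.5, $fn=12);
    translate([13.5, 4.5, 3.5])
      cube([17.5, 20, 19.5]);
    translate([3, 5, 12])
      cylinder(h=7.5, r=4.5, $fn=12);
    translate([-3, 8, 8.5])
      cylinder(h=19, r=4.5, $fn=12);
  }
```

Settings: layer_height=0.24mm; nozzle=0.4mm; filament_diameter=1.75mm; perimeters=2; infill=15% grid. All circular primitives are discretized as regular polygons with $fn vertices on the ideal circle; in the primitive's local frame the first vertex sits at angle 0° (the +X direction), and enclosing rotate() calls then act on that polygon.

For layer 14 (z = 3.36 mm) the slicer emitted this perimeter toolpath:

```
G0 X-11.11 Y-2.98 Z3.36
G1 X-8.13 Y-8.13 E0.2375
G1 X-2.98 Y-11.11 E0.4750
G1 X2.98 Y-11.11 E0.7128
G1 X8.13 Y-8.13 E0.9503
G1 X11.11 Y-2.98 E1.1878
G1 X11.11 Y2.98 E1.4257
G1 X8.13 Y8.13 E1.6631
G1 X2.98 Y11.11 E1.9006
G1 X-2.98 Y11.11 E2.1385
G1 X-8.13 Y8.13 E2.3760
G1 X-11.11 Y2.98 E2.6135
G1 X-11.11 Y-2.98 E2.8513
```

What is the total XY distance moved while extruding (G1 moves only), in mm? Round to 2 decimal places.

71.44 mm

Sum the Euclidean lengths of each G1 segment: total = 71.44 mm.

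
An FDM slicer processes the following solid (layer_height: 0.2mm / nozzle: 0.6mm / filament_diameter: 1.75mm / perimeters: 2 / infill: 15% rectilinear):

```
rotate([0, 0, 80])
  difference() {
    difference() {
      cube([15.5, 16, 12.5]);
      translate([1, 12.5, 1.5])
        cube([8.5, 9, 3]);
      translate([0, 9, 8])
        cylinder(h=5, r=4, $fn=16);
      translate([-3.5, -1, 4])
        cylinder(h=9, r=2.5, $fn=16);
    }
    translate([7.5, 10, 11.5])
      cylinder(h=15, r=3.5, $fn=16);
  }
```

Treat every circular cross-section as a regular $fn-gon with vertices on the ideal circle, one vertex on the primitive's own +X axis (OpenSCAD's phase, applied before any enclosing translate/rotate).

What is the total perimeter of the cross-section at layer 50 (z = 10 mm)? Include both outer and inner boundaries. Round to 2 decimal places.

67.49 mm

At z = 10 mm: the cube (footprint 15.5×16) is included at this height (perimeter 63.00 mm); the cube at (1, 12.5) is absent (z outside [1.5, 4.5]); the r=4 cylinder at (0, 9) contributes a regular 16-gon of circumradius 4 (perimeter = 2·16·4.000·sin(180°/16) = 24.97 mm); the cylinder at (-3.5, -1): section is a regular 16-gon, circumradius r=2.5 (perimeter = 2·16·2.500·sin(180°/16) = 15.61 mm); Subtracting the remaining from the first: starting from the 15.5×16 cube, the r=4 cylinder at (0, 9) partially overlaps it — only the 24.49 mm² overlap (of its 48.98 mm²) is removed, clipping the outline; the r=2.5 cylinder at (-3.5, -1) misses the remaining region (no effect) — boundary = 67.49 mm; the cylinder at (7.5, 10) does not reach this height (z outside [11.5, 26.5]); Subtracting the remaining from the first: none of the subtracted shapes is present at this height, so the result so far is unchanged — boundary = 67.49 mm; (rotated 80° about Z; rotation is an isometry so areas/perimeters/island counts are preserved). Overall, the cross-section is a single solid region. Total boundary length (outer) = 67.49 mm.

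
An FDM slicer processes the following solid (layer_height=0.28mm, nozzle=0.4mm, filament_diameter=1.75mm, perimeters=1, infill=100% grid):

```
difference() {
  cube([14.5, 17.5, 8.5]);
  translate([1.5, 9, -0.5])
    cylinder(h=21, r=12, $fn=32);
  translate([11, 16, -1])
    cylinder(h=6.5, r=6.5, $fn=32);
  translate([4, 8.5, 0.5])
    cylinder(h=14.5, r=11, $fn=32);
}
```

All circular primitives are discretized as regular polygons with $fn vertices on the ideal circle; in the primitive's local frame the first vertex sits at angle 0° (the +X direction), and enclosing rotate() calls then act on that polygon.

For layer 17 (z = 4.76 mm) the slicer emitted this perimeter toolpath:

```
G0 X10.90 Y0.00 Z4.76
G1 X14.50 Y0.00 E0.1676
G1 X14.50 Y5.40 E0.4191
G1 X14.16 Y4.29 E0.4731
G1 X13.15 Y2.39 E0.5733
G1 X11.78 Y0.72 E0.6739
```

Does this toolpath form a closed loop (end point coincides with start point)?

no

Start point (G0): (10.90, 0.00). End point (last G1): the path does not return to the start — open.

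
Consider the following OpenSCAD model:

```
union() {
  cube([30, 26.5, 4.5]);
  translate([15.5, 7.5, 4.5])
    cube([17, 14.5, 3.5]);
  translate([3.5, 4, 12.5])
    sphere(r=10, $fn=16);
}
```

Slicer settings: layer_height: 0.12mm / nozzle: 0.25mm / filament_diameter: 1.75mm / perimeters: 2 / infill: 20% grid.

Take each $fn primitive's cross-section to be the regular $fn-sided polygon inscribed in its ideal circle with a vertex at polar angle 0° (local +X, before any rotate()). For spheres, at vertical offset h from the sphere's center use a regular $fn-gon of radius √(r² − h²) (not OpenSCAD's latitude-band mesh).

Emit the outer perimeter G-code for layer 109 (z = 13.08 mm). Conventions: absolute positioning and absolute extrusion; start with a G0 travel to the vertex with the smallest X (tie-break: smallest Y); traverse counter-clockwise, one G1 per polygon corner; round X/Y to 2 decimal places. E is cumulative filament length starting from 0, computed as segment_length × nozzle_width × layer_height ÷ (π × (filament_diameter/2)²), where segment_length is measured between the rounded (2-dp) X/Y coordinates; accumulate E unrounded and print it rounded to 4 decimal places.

At z = 13.08 mm: the cube does not reach this height (z outside [0, 4.5]); the cube at (15.5, 7.5) is absent (z outside [4.5, 8]); the sphere at (3.5, 4): section is a regular 16-gon, circumradius = √(r²−h²) = √(10²−0.58²) = 9.983; Taking the union: only the r=10 sphere at (3.5, 4) is present, so the union is just that shape — 1 connected region. The outline is a single polygon with 16 vertices. Extrusion per mm of travel: 0.25 × 0.12 / (π × 0.875²) = 0.012473. Accumulating E over each segment gives final E = 0.7772.

G0 X-6.48 Y4.00 Z13.08
G1 X-5.72 Y0.18 E0.0486
G1 X-3.56 Y-3.06 E0.0971
G1 X-0.32 Y-5.22 E0.1457
G1 X3.50 Y-5.98 E0.1943
G1 X7.32 Y-5.22 E0.2429
G1 X10.56 Y-3.06 E0.2914
G1 X12.72 Y0.18 E0.3400
G1 X13.48 Y4.00 E0.3886
G1 X12.72 Y7.82 E0.4372
G1 X10.56 Y11.06 E0.4857
G1 X7.32 Y13.22 E0.5343
G1 X3.50 Y13.98 E0.5829
G1 X-0.32 Y13.22 E0.6315
G1 X-3.56 Y11.06 E0.6800
G1 X-5.72 Y7.82 E0.7286
G1 X-6.48 Y4.00 E0.7772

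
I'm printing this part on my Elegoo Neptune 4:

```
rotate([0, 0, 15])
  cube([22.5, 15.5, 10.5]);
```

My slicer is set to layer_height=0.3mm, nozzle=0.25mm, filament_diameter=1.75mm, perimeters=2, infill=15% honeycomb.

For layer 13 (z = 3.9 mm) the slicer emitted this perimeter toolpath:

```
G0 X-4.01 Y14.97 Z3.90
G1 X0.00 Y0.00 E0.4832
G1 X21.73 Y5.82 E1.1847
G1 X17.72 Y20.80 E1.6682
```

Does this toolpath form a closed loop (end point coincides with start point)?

no

Start point (G0): (-4.01, 14.97). End point (last G1): the path does not return to the start — open.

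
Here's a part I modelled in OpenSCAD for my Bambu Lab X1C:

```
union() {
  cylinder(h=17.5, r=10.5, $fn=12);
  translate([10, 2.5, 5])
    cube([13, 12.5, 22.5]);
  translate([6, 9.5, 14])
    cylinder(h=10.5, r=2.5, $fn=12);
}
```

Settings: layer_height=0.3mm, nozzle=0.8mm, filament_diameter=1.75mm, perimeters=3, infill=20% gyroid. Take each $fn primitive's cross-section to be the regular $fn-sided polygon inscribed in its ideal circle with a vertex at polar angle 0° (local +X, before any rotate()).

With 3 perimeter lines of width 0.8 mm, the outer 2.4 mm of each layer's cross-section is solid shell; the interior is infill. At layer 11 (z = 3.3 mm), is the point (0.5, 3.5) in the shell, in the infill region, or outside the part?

At z = 3.3 mm: the r=10.5 cylinder contributes a regular 12-gon of circumradius 10.5; the cube at (10, 2.5) does not reach this height (z outside [5, 27.5]); the cylinder at (6, 9.5) does not reach this height (z outside [14, 24.5]); Combining (union): only the r=10.5 cylinder is present, so the union is just that shape — 1 connected region. Overall, the cross-section is a single solid region. The nearest boundary edge runs (5.25, 9.09)→(0.00, 10.50); distance from the point to it = 6.63 mm. The point is inside the cross-section and 6.63 mm from the nearest boundary — more than the 2.4 mm shell width (3 × 0.8), so it's in the infill interior.

infill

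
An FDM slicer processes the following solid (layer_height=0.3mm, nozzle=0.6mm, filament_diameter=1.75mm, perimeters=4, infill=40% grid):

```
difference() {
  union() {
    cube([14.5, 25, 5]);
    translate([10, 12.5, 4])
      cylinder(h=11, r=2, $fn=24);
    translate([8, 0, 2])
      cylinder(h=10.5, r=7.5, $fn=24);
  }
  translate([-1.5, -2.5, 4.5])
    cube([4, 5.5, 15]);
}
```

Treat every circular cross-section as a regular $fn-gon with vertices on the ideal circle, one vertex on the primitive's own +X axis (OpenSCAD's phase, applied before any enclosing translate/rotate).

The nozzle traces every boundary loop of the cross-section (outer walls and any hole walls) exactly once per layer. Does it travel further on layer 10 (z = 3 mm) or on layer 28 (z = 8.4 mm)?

Layer 10 (z = 3): the cube is present — its section is the full 14.5×25 rectangle (perimeter 79.00 mm); the cylinder at (10, 12.5) is absent (z outside [4, 15]); the cylinder at (8, 0): section is a regular 24-gon, circumradius r=7.5 (perimeter = 2·24·7.500·sin(180°/24) = 46.99 mm); Merging all regions: the regions partially overlap (shared area 84.99 mm²), so the edge portions inside another operand are dropped and the merged outline is re-measured after clipping — boundary = 88.66 mm; the cube at (-1.5, -2.5) does not reach this height (z outside [4.5, 19.5]); Subtracting the remaining from the first: none of the subtracted shapes is present at this height, so the result so far is unchanged — boundary = 88.66 mm. So its perimeter = 88.66 mm. Layer 28 (z = 8.4): the cube is absent (z outside [0, 5]); the r=2 cylinder at (10, 12.5) gives a regular 24-gon of circumradius 2 (constant along its height) (perimeter = 2·24·2.000·sin(180°/24) = 12.53 mm); the r=7.5 cylinder at (8, 0) contributes a regular 24-gon of circumradius 7.5 (perimeter = 2·24·7.500·sin(180°/24) = 46.99 mm); Merging all regions: the 2 present regions are separate (no shared area or edge), so areas and boundary lengths simply add and each stays a separate island — boundary = 59.52 mm; the 4×5.5 cube at (-1.5, -2.5) contributes its full rectangle (perimeter 19.00 mm); Subtracting the remaining from the first: starting from that combined region, the 4×5.5 cube at (-1.5, -2.5) partially overlaps it — only the 9.79 mm² overlap (of its 22.00 mm²) is removed, clipping the outline — boundary = 62.17 mm. So its perimeter = 62.17 mm. Layer 10 is larger (88.66 vs 62.17 mm).

layer 10 (z = 3 mm)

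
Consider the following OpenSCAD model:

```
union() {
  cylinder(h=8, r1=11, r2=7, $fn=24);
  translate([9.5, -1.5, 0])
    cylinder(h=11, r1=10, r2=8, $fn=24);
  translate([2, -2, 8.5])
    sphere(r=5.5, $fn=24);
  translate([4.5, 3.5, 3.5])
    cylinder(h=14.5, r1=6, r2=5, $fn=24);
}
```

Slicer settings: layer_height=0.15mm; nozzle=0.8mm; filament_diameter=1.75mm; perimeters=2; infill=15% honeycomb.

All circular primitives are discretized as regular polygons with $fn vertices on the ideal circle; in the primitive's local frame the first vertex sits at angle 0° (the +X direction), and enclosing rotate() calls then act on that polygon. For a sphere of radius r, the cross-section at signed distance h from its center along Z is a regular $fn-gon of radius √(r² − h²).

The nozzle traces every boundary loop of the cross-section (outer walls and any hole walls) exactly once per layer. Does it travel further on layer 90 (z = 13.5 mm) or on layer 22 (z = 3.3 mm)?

Layer 90 (z = 13.5): the cone does not reach this height (z outside [0, 8]); the cone at (9.5, -1.5) does not reach this height (z outside [0, 11]); the r=5.5 sphere at (2, -2) slices to a regular 24-gon of circumradius 2.291 (√(r²−h²) with h=5 from center) (perimeter = 2·24·2.291·sin(180°/24) = 14.36 mm); the cone at (4.5, 3.5): at t=0.690 of its height the radius interpolates to r₁+(r₂−r₁)t = 5.310, giving a regular 24-gon of that circumradius (perimeter = 2·24·5.310·sin(180°/24) = 33.27 mm); Merging all regions: the regions partially overlap (shared area 4.18 mm²), so the edge portions inside another operand are dropped and the merged outline is re-measured after clipping — boundary = 38.79 mm. So its perimeter = 38.79 mm. Layer 22 (z = 3.3): the cone: at t=0.412 of its height the radius interpolates to r₁+(r₂−r₁)t = 9.350, giving a regular 24-gon of that circumradius (perimeter = 2·24·9.350·sin(180°/24) = 58.58 mm); the cone at (9.5, -1.5): at t=0.300 of its height the radius interpolates to r₁+(r₂−r₁)t = 9.400, giving a regular 24-gon of that circumradius (perimeter = 2·24·9.400·sin(180°/24) = 58.89 mm); the sphere at (2, -2): section is a regular 24-gon, circumradius = √(r²−h²) = √(5.5²−5.2²) = 1.792 (perimeter = 2·24·1.792·sin(180°/24) = 11.23 mm); the cone at (4.5, 3.5) is not intersected at this z (z outside [3.5, 18]); Combining (union): the regions partially overlap (shared area 111.96 mm²), so the edge portions inside another operand are dropped and the merged outline is re-measured after clipping — boundary = 79.05 mm. So its perimeter = 79.05 mm. Layer 22 is larger (79.05 vs 38.79 mm).

layer 22 (z = 3.3 mm)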